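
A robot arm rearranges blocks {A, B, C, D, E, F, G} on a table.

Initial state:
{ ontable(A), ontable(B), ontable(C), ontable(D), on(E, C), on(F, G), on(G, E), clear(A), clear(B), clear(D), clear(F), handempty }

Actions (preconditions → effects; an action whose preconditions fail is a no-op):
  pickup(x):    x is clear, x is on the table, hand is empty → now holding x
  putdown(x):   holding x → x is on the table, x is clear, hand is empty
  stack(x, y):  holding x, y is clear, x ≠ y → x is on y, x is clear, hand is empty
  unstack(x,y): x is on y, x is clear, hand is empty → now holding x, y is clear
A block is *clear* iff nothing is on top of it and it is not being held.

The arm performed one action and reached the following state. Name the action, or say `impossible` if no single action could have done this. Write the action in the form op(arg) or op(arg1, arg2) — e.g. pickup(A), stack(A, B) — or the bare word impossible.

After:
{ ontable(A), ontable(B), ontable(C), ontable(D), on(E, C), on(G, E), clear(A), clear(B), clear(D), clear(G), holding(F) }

unstack(F, G)

target: towers=[A; B; C/E/G; D] holding=F
         pickup(B) → towers=[A; C/E/G/F; D] holding=B
     unstack(F, G) → towers=[A; B; C/E/G; D] holding=F  ← match
         pickup(D) → towers=[A; B; C/E/G/F] holding=D
         pickup(A) → towers=[B; C/E/G/F; D] holding=A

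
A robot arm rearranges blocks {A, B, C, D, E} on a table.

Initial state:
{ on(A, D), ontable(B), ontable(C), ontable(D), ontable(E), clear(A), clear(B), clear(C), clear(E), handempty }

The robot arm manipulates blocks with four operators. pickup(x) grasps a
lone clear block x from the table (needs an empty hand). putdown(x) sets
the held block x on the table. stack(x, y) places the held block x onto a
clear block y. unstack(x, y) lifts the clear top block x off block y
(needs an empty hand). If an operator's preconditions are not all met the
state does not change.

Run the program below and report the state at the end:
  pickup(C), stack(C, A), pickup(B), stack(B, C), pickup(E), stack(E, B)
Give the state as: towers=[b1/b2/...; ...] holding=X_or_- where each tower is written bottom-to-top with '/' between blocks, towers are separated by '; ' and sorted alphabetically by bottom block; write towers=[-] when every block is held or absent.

towers=[D/A/C/B/E] holding=-

step 1 (pickup(C)): towers=[B; D/A; E] holding=C
step 2 (stack(C, A)): towers=[B; D/A/C; E] holding=-
step 3 (pickup(B)): towers=[D/A/C; E] holding=B
step 4 (stack(B, C)): towers=[D/A/C/B; E] holding=-
step 5 (pickup(E)): towers=[D/A/C/B] holding=E
step 6 (stack(E, B)): towers=[D/A/C/B/E] holding=-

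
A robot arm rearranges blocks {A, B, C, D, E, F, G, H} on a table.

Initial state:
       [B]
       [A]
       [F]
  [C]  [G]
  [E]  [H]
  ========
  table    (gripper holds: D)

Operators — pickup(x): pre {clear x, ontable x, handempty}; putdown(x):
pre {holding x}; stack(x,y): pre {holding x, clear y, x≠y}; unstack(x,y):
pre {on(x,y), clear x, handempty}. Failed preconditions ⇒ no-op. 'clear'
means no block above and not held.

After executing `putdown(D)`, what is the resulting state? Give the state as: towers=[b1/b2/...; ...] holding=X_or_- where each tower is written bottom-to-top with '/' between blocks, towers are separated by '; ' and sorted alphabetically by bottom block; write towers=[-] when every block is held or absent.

towers=[D; E/C; H/G/F/A/B] holding=-

before: towers=[E/C; H/G/F/A/B] holding=D
pre[putdown(D)]: holding(D) yes
all met → apply putdown(D)
after:  towers=[D; E/C; H/G/F/A/B] holding=-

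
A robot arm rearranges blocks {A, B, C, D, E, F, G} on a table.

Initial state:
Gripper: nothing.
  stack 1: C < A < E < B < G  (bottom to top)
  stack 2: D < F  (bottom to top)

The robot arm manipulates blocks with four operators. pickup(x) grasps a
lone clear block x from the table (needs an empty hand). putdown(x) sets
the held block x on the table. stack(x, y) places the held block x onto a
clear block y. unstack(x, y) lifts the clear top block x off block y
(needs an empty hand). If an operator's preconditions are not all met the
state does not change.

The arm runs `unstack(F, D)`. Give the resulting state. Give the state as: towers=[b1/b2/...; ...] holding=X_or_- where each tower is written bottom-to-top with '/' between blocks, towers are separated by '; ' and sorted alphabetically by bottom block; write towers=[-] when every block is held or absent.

towers=[C/A/E/B/G; D] holding=F

before: towers=[C/A/E/B/G; D/F] holding=-
pre[unstack(F, D)]: on(F,D) yes, clear(F) yes, handempty yes
all met → apply unstack(F, D)
after:  towers=[C/A/E/B/G; D] holding=F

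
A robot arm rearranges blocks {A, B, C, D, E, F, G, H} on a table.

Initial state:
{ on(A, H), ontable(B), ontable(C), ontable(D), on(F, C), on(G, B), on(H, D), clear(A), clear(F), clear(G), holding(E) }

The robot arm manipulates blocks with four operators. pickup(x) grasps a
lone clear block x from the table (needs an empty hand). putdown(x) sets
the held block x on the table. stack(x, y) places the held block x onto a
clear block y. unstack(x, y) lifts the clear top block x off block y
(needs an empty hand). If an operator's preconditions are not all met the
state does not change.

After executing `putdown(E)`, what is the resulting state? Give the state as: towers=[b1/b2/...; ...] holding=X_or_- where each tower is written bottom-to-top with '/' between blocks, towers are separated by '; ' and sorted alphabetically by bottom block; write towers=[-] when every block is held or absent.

towers=[B/G; C/F; D/H/A; E] holding=-

before: towers=[B/G; C/F; D/H/A] holding=E
pre[putdown(E)]: holding(E) ok
all met → apply putdown(E)
after:  towers=[B/G; C/F; D/H/A; E] holding=-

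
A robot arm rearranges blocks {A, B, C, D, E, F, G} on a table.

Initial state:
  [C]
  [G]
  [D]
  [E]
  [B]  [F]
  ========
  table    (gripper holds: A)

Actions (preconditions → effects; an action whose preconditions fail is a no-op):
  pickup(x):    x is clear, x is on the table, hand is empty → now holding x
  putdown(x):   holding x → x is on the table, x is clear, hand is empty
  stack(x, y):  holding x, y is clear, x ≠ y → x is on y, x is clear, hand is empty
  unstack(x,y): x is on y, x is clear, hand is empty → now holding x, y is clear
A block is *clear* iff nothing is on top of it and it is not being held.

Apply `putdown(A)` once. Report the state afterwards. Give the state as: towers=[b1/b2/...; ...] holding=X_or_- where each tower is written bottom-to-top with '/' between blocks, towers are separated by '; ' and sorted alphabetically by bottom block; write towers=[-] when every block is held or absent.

towers=[A; B/E/D/G/C; F] holding=-

before: towers=[B/E/D/G/C; F] holding=A
pre[putdown(A)]: holding(A) ✓
all met → apply putdown(A)
after:  towers=[A; B/E/D/G/C; F] holding=-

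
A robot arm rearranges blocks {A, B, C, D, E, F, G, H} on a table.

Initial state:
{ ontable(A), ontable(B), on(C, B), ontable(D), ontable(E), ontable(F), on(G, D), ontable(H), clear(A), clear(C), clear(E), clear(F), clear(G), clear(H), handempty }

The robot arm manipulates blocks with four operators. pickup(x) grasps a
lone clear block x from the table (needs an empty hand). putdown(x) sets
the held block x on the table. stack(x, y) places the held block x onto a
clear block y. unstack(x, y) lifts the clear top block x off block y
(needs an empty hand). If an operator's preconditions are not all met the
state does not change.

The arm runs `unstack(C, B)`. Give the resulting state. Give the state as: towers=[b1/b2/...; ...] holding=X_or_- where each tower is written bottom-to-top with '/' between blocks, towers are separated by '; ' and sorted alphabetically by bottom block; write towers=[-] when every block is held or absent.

before: towers=[A; B/C; D/G; E; F; H] holding=-
pre[unstack(C, B)]: on(C,B) yes, clear(C) yes, handempty yes
all met → apply unstack(C, B)
after:  towers=[A; B; D/G; E; F; H] holding=C

towers=[A; B; D/G; E; F; H] holding=C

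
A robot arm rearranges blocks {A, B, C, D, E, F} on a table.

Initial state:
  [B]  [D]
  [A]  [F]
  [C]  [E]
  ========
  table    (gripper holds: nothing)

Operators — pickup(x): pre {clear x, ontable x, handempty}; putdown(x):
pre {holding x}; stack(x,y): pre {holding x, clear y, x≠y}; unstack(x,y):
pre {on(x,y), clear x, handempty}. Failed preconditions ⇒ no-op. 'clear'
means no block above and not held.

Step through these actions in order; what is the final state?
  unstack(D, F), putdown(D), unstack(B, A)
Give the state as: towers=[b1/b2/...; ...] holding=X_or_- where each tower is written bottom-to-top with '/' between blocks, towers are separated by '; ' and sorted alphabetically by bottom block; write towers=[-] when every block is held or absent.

towers=[C/A; D; E/F] holding=B

step 1 (unstack(D, F)): towers=[C/A/B; E/F] holding=D
step 2 (putdown(D)): towers=[C/A/B; D; E/F] holding=-
step 3 (unstack(B, A)): towers=[C/A; D; E/F] holding=B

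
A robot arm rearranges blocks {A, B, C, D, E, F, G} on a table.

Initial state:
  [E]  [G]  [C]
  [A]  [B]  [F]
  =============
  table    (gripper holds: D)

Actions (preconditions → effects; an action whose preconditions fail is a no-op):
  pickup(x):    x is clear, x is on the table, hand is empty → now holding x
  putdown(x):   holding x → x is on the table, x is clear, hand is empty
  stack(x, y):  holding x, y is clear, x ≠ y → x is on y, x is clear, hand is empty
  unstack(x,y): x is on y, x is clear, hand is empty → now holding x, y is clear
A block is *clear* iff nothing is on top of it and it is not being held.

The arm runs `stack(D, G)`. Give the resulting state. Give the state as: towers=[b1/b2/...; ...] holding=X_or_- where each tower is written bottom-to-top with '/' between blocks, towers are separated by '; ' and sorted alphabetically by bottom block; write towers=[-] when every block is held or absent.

before: towers=[A/E; B/G; F/C] holding=D
pre[stack(D, G)]: holding(D) yes, clear(G) yes, D≠G yes
all met → apply stack(D, G)
after:  towers=[A/E; B/G/D; F/C] holding=-

towers=[A/E; B/G/D; F/C] holding=-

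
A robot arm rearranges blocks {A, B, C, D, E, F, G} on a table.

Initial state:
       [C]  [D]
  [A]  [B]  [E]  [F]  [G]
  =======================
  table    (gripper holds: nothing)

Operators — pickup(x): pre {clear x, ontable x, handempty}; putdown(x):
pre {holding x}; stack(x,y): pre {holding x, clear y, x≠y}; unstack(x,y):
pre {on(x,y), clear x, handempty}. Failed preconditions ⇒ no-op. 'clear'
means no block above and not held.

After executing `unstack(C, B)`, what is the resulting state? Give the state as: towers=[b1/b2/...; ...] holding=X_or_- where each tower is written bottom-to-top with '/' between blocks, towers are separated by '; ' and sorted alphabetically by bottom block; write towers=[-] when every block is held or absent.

towers=[A; B; E/D; F; G] holding=C

before: towers=[A; B/C; E/D; F; G] holding=-
pre[unstack(C, B)]: on(C,B) yes, clear(C) yes, handempty yes
all met → apply unstack(C, B)
after:  towers=[A; B; E/D; F; G] holding=C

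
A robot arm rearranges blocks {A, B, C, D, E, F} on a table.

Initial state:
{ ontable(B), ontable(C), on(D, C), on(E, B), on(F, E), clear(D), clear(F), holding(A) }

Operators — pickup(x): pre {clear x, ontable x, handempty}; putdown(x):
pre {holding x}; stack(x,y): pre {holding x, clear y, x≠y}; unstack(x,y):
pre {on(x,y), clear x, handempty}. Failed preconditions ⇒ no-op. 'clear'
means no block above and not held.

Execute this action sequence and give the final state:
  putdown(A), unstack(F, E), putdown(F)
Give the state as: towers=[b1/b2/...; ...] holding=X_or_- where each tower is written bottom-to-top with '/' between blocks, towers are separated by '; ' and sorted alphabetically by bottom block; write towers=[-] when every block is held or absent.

towers=[A; B/E; C/D; F] holding=-

step 1 (putdown(A)): towers=[A; B/E/F; C/D] holding=-
step 2 (unstack(F, E)): towers=[A; B/E; C/D] holding=F
step 3 (putdown(F)): towers=[A; B/E; C/D; F] holding=-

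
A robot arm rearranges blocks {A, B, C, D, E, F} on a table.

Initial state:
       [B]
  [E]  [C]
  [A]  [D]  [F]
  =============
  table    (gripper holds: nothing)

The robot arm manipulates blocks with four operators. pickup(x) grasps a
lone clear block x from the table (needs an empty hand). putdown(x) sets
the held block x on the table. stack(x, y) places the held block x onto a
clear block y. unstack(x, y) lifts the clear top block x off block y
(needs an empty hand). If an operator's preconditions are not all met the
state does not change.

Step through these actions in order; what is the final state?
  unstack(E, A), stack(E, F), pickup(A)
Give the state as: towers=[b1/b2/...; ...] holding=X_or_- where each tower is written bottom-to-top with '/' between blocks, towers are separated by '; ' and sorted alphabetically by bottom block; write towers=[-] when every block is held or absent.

step 1 (unstack(E, A)): towers=[A; D/C/B; F] holding=E
step 2 (stack(E, F)): towers=[A; D/C/B; F/E] holding=-
step 3 (pickup(A)): towers=[D/C/B; F/E] holding=A

towers=[D/C/B; F/E] holding=A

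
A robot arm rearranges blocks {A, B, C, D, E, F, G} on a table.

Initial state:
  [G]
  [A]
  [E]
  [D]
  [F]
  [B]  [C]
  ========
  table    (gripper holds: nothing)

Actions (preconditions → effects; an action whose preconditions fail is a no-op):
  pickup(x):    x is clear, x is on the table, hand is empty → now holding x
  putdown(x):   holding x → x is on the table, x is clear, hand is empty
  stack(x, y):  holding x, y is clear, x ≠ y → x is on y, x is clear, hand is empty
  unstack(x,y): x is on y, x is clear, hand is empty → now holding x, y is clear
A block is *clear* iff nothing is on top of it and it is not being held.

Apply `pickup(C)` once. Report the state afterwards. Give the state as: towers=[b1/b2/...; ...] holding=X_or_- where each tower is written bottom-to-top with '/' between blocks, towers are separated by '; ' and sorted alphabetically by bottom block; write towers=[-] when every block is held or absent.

towers=[B/F/D/E/A/G] holding=C

before: towers=[B/F/D/E/A/G; C] holding=-
pre[pickup(C)]: clear(C) ✓, ontable(C) ✓, handempty ✓
all met → apply pickup(C)
after:  towers=[B/F/D/E/A/G] holding=C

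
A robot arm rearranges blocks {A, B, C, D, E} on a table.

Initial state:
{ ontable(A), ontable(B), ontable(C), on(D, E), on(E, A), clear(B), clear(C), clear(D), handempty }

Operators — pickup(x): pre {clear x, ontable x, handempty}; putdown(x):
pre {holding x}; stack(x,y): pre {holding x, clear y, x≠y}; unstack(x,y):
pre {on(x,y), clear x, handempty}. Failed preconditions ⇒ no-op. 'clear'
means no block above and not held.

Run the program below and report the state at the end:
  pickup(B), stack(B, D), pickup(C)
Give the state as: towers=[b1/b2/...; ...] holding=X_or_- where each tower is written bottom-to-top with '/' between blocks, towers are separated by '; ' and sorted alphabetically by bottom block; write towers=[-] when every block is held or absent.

step 1 (pickup(B)): towers=[A/E/D; C] holding=B
step 2 (stack(B, D)): towers=[A/E/D/B; C] holding=-
step 3 (pickup(C)): towers=[A/E/D/B] holding=C

towers=[A/E/D/B] holding=C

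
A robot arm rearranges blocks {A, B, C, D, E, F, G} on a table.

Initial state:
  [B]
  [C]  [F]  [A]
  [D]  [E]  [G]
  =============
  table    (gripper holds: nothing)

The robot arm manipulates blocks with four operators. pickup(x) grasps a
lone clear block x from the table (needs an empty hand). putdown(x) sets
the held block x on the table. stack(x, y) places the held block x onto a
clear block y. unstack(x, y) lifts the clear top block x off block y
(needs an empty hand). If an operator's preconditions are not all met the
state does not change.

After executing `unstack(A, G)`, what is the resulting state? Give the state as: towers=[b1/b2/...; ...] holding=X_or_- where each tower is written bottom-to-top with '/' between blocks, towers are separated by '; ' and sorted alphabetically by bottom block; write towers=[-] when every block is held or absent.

towers=[D/C/B; E/F; G] holding=A

before: towers=[D/C/B; E/F; G/A] holding=-
pre[unstack(A, G)]: on(A,G) ok, clear(A) ok, handempty ok
all met → apply unstack(A, G)
after:  towers=[D/C/B; E/F; G] holding=A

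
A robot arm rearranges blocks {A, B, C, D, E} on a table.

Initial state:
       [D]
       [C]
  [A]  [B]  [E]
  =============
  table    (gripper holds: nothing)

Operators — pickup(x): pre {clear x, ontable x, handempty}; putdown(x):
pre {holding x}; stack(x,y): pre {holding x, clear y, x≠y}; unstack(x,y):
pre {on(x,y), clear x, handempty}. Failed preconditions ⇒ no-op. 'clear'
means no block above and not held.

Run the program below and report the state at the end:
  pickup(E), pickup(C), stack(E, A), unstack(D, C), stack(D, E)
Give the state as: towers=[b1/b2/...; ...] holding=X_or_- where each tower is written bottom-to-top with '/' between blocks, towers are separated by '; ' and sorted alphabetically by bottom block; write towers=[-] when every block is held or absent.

towers=[A/E/D; B/C] holding=-

step 1 (pickup(E)): towers=[A; B/C/D] holding=E
step 2 (pickup(C)) [no-op]: towers=[A; B/C/D] holding=E
step 3 (stack(E, A)): towers=[A/E; B/C/D] holding=-
step 4 (unstack(D, C)): towers=[A/E; B/C] holding=D
step 5 (stack(D, E)): towers=[A/E/D; B/C] holding=-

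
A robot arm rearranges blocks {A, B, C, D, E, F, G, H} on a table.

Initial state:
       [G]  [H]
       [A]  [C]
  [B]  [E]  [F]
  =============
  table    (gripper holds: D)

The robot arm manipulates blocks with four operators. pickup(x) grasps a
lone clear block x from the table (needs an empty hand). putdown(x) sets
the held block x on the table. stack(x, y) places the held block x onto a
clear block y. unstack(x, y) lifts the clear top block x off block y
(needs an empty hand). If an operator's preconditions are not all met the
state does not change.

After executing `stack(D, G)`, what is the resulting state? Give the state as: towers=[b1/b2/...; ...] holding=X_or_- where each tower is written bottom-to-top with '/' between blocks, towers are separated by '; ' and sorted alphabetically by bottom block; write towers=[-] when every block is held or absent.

before: towers=[B; E/A/G; F/C/H] holding=D
pre[stack(D, G)]: holding(D) ✓, clear(G) ✓, D≠G ✓
all met → apply stack(D, G)
after:  towers=[B; E/A/G/D; F/C/H] holding=-

towers=[B; E/A/G/D; F/C/H] holding=-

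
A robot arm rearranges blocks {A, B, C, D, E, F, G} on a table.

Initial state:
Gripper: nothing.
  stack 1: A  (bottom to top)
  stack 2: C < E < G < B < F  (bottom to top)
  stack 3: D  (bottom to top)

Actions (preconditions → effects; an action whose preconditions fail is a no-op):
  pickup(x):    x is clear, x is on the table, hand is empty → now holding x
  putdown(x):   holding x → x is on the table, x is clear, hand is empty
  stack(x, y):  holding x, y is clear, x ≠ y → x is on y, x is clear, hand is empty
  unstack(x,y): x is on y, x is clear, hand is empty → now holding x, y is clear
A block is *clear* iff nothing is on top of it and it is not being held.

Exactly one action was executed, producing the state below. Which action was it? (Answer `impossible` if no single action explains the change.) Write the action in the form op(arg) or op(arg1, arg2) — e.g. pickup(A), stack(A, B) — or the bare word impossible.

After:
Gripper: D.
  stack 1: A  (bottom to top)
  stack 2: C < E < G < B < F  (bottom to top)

target: towers=[A; C/E/G/B/F] holding=D
     unstack(F, B) → towers=[A; C/E/G/B; D] holding=F
         pickup(D) → towers=[A; C/E/G/B/F] holding=D  ← match
         pickup(A) → towers=[C/E/G/B/F; D] holding=A

pickup(D)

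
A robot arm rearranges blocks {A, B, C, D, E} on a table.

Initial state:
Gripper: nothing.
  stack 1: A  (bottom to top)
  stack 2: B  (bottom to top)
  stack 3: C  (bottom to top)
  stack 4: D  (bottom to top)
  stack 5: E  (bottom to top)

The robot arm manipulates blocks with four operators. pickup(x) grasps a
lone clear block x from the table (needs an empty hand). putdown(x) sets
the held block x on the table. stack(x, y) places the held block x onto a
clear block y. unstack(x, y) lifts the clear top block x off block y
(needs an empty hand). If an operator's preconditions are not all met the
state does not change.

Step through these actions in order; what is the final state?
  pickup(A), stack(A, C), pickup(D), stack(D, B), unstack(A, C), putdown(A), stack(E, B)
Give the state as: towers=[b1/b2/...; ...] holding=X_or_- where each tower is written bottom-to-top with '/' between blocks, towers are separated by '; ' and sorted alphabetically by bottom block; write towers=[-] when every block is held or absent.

towers=[A; B/D; C; E] holding=-

step 1 (pickup(A)): towers=[B; C; D; E] holding=A
step 2 (stack(A, C)): towers=[B; C/A; D; E] holding=-
step 3 (pickup(D)): towers=[B; C/A; E] holding=D
step 4 (stack(D, B)): towers=[B/D; C/A; E] holding=-
step 5 (unstack(A, C)): towers=[B/D; C; E] holding=A
step 6 (putdown(A)): towers=[A; B/D; C; E] holding=-
step 7 (stack(E, B)) [no-op]: towers=[A; B/D; C; E] holding=-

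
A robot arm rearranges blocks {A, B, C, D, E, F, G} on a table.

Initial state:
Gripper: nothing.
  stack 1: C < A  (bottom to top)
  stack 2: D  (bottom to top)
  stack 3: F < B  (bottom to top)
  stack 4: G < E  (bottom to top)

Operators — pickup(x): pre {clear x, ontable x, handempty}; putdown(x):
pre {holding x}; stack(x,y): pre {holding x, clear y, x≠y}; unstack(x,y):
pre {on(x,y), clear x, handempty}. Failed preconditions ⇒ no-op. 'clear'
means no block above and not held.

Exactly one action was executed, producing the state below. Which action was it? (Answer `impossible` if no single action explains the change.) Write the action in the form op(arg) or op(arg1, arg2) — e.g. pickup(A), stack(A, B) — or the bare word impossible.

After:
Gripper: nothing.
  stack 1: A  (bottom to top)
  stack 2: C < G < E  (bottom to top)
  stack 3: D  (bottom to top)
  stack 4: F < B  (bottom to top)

impossible

target: towers=[A; C/G/E; D; F/B] holding=-
     unstack(B, F) → towers=[C/A; D; F; G/E] holding=B
         pickup(D) → towers=[C/A; F/B; G/E] holding=D
     unstack(A, C) → towers=[C; D; F/B; G/E] holding=A
     unstack(E, G) → towers=[C/A; D; F/B; G] holding=E
none of the 4 applicable actions match → impossible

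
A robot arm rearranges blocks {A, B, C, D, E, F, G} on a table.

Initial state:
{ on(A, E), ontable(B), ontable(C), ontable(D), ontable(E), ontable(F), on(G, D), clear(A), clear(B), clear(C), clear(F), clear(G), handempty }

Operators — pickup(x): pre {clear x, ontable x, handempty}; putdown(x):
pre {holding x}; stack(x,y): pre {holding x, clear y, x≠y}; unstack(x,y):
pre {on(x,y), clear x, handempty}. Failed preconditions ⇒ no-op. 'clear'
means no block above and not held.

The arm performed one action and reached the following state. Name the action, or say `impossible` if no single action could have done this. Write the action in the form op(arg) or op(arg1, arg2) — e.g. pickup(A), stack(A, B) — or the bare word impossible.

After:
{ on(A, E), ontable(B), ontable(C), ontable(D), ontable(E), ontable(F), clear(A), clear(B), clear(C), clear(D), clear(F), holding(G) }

unstack(G, D)

target: towers=[B; C; D; E/A; F] holding=G
         pickup(B) → towers=[C; D/G; E/A; F] holding=B
         pickup(F) → towers=[B; C; D/G; E/A] holding=F
     unstack(G, D) → towers=[B; C; D; E/A; F] holding=G  ← match
     unstack(A, E) → towers=[B; C; D/G; E; F] holding=A
         pickup(C) → towers=[B; D/G; E/A; F] holding=C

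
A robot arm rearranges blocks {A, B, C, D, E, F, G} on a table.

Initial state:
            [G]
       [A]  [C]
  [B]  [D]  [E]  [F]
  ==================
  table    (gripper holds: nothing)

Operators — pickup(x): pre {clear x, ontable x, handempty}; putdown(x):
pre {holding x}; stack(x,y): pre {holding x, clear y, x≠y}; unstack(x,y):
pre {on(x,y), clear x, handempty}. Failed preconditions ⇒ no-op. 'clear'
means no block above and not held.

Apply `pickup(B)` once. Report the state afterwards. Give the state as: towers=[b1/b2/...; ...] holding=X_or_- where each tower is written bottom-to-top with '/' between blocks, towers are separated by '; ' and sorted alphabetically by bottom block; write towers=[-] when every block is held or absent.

before: towers=[B; D/A; E/C/G; F] holding=-
pre[pickup(B)]: clear(B) ok, ontable(B) ok, handempty ok
all met → apply pickup(B)
after:  towers=[D/A; E/C/G; F] holding=B

towers=[D/A; E/C/G; F] holding=B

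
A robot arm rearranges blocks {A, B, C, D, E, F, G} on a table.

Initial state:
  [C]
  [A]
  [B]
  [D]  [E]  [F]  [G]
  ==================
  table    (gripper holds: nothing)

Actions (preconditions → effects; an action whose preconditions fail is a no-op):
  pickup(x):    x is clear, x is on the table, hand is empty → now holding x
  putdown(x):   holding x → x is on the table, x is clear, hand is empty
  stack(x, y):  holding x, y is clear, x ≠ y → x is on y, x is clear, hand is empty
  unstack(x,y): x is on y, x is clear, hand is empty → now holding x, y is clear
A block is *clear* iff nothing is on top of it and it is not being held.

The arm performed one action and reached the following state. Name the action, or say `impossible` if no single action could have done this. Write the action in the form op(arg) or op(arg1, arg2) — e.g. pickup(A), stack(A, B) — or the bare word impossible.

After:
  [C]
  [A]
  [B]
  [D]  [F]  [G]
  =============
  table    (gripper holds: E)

target: towers=[D/B/A/C; F; G] holding=E
         pickup(F) → towers=[D/B/A/C; E; G] holding=F
         pickup(G) → towers=[D/B/A/C; E; F] holding=G
         pickup(E) → towers=[D/B/A/C; F; G] holding=E  ← match
     unstack(C, A) → towers=[D/B/A; E; F; G] holding=C

pickup(E)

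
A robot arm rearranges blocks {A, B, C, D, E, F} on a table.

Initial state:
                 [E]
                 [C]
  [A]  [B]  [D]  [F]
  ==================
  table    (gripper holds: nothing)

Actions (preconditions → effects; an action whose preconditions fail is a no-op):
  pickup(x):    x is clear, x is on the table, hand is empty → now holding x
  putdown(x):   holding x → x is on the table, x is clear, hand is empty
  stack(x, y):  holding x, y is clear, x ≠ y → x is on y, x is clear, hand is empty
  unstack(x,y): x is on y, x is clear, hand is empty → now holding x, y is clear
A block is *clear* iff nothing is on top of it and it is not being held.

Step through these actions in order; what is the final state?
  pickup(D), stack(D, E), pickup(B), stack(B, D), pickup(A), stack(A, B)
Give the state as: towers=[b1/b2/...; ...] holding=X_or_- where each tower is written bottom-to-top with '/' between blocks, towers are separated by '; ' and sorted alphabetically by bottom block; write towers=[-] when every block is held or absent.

towers=[F/C/E/D/B/A] holding=-

step 1 (pickup(D)): towers=[A; B; F/C/E] holding=D
step 2 (stack(D, E)): towers=[A; B; F/C/E/D] holding=-
step 3 (pickup(B)): towers=[A; F/C/E/D] holding=B
step 4 (stack(B, D)): towers=[A; F/C/E/D/B] holding=-
step 5 (pickup(A)): towers=[F/C/E/D/B] holding=A
step 6 (stack(A, B)): towers=[F/C/E/D/B/A] holding=-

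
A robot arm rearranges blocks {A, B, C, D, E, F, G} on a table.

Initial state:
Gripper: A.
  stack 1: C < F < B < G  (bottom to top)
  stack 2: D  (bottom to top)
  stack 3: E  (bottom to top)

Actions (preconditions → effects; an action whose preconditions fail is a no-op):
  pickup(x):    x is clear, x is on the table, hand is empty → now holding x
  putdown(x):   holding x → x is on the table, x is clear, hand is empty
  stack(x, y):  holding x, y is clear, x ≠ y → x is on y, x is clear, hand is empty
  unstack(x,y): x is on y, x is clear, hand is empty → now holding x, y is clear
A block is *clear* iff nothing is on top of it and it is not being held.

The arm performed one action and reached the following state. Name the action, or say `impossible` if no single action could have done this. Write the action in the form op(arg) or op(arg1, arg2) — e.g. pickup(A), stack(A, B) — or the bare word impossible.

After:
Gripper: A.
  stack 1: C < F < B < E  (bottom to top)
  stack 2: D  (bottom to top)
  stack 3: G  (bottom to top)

target: towers=[C/F/B/E; D; G] holding=A
        putdown(A) → towers=[A; C/F/B/G; D; E] holding=-
       stack(A, G) → towers=[C/F/B/G/A; D; E] holding=-
       stack(A, D) → towers=[C/F/B/G; D/A; E] holding=-
       stack(A, E) → towers=[C/F/B/G; D; E/A] holding=-
none of the 4 applicable actions match → impossible

impossible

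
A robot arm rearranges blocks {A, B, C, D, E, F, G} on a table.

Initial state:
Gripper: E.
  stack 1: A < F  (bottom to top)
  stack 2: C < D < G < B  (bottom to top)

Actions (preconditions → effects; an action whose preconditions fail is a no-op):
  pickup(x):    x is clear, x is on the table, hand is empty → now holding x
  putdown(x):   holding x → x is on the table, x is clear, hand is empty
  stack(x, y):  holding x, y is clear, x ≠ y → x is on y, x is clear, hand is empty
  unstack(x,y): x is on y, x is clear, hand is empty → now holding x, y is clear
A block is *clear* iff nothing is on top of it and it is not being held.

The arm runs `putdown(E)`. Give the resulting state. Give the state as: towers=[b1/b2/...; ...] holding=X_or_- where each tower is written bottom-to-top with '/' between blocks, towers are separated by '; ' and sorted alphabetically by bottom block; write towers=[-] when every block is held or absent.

towers=[A/F; C/D/G/B; E] holding=-

before: towers=[A/F; C/D/G/B] holding=E
pre[putdown(E)]: holding(E) ok
all met → apply putdown(E)
after:  towers=[A/F; C/D/G/B; E] holding=-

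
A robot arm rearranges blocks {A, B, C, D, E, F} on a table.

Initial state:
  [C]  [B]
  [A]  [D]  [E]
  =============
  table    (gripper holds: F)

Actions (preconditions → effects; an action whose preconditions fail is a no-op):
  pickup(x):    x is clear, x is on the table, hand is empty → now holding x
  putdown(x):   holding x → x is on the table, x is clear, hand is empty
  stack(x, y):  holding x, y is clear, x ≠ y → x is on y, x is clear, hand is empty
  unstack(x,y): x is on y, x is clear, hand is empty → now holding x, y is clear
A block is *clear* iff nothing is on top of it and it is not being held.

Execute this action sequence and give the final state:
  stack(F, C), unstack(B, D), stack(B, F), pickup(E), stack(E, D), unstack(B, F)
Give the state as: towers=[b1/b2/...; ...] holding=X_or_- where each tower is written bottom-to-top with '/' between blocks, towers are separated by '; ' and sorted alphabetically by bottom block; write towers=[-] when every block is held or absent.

step 1 (stack(F, C)): towers=[A/C/F; D/B; E] holding=-
step 2 (unstack(B, D)): towers=[A/C/F; D; E] holding=B
step 3 (stack(B, F)): towers=[A/C/F/B; D; E] holding=-
step 4 (pickup(E)): towers=[A/C/F/B; D] holding=E
step 5 (stack(E, D)): towers=[A/C/F/B; D/E] holding=-
step 6 (unstack(B, F)): towers=[A/C/F; D/E] holding=B

towers=[A/C/F; D/E] holding=B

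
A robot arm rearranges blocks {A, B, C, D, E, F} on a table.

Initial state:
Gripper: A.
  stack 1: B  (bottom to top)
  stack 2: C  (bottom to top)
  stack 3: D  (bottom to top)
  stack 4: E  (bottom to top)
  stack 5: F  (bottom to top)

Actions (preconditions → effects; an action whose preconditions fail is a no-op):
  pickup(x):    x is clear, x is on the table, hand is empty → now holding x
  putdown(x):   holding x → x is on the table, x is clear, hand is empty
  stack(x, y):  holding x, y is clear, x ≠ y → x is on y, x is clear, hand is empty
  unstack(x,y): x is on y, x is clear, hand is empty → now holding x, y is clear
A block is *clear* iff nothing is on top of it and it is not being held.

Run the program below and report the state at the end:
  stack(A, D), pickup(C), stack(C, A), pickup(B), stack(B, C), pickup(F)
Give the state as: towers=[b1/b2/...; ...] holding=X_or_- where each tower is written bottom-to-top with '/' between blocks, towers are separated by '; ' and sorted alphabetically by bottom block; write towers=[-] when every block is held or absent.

towers=[D/A/C/B; E] holding=F

step 1 (stack(A, D)): towers=[B; C; D/A; E; F] holding=-
step 2 (pickup(C)): towers=[B; D/A; E; F] holding=C
step 3 (stack(C, A)): towers=[B; D/A/C; E; F] holding=-
step 4 (pickup(B)): towers=[D/A/C; E; F] holding=B
step 5 (stack(B, C)): towers=[D/A/C/B; E; F] holding=-
step 6 (pickup(F)): towers=[D/A/C/B; E] holding=F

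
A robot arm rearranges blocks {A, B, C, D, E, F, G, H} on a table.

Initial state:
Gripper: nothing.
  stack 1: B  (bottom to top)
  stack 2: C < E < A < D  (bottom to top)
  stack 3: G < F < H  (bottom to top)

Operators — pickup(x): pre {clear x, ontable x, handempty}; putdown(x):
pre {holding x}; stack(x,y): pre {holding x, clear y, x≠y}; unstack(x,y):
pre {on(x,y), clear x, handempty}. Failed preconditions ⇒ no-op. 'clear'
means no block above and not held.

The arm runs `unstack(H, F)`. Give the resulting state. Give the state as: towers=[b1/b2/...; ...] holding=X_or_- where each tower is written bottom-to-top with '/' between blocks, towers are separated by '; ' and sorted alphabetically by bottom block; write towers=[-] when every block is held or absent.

towers=[B; C/E/A/D; G/F] holding=H

before: towers=[B; C/E/A/D; G/F/H] holding=-
pre[unstack(H, F)]: on(H,F) ✓, clear(H) ✓, handempty ✓
all met → apply unstack(H, F)
after:  towers=[B; C/E/A/D; G/F] holding=H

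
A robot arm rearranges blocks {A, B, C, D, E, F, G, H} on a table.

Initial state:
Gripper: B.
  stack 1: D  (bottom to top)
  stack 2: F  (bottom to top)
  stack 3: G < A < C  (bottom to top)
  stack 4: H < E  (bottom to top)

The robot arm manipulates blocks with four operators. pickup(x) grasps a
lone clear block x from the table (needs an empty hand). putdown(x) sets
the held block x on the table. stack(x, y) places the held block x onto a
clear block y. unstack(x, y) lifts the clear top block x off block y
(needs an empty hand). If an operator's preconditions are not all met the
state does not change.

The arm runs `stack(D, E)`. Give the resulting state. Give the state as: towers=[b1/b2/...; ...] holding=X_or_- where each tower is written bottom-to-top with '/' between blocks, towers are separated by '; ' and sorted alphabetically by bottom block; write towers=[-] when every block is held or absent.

towers=[D; F; G/A/C; H/E] holding=B

before: towers=[D; F; G/A/C; H/E] holding=B
pre[stack(D, E)]: holding(D) fail, clear(E) ok, D≠E ok
holding(D) unmet → stack(D, E) is a no-op
after:  towers=[D; F; G/A/C; H/E] holding=B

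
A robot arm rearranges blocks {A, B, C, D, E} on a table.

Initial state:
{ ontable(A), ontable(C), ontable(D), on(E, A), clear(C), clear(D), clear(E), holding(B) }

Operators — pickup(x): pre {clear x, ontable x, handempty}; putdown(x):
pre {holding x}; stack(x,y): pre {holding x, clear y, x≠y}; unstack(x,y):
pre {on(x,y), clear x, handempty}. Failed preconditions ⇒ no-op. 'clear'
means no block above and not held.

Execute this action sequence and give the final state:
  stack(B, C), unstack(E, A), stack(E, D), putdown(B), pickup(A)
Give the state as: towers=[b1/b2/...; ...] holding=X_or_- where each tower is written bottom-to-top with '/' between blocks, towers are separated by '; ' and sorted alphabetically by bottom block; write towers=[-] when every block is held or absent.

step 1 (stack(B, C)): towers=[A/E; C/B; D] holding=-
step 2 (unstack(E, A)): towers=[A; C/B; D] holding=E
step 3 (stack(E, D)): towers=[A; C/B; D/E] holding=-
step 4 (putdown(B)) [no-op]: towers=[A; C/B; D/E] holding=-
step 5 (pickup(A)): towers=[C/B; D/E] holding=A

towers=[C/B; D/E] holding=A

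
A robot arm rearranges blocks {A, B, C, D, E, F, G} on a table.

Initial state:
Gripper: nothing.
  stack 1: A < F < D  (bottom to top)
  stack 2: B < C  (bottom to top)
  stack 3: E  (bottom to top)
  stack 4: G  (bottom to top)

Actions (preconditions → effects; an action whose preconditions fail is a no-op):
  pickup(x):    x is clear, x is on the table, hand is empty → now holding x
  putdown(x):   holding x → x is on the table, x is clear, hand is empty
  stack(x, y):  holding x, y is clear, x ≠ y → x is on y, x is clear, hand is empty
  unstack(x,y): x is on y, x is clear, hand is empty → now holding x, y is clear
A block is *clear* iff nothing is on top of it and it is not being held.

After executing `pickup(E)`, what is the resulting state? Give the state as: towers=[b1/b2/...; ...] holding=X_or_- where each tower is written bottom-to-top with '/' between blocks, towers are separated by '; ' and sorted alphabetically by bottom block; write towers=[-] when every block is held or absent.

towers=[A/F/D; B/C; G] holding=E

before: towers=[A/F/D; B/C; E; G] holding=-
pre[pickup(E)]: clear(E) yes, ontable(E) yes, handempty yes
all met → apply pickup(E)
after:  towers=[A/F/D; B/C; G] holding=E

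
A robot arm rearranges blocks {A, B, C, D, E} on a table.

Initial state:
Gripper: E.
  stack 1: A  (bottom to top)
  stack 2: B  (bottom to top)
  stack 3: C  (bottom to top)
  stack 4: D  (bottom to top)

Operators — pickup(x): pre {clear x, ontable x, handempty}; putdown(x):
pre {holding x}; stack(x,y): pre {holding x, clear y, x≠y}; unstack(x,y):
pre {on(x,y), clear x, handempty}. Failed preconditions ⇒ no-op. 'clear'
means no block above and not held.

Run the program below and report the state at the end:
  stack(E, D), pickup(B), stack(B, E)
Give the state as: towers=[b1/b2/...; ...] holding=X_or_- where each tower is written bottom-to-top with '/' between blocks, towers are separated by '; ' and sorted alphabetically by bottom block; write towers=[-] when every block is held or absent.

step 1 (stack(E, D)): towers=[A; B; C; D/E] holding=-
step 2 (pickup(B)): towers=[A; C; D/E] holding=B
step 3 (stack(B, E)): towers=[A; C; D/E/B] holding=-

towers=[A; C; D/E/B] holding=-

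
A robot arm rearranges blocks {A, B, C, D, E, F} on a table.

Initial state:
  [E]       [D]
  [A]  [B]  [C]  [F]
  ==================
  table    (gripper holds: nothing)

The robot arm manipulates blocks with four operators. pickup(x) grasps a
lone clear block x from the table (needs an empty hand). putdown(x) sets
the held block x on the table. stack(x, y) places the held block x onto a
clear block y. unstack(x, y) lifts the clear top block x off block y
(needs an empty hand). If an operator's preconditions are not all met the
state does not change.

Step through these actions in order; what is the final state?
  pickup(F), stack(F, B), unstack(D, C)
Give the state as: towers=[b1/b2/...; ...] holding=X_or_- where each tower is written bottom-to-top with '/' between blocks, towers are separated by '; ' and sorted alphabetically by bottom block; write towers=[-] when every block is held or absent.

step 1 (pickup(F)): towers=[A/E; B; C/D] holding=F
step 2 (stack(F, B)): towers=[A/E; B/F; C/D] holding=-
step 3 (unstack(D, C)): towers=[A/E; B/F; C] holding=D

towers=[A/E; B/F; C] holding=D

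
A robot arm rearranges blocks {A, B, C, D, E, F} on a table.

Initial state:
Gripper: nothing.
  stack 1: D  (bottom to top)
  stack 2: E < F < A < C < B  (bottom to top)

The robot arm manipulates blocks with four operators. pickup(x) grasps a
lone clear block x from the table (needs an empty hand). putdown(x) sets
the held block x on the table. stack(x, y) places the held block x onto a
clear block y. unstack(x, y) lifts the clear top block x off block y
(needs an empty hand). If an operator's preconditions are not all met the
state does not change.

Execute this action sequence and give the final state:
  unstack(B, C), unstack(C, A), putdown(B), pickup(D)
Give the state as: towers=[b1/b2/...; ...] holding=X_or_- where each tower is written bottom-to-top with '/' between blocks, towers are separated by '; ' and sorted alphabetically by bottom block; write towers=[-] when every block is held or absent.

step 1 (unstack(B, C)): towers=[D; E/F/A/C] holding=B
step 2 (unstack(C, A)) [no-op]: towers=[D; E/F/A/C] holding=B
step 3 (putdown(B)): towers=[B; D; E/F/A/C] holding=-
step 4 (pickup(D)): towers=[B; E/F/A/C] holding=D

towers=[B; E/F/A/C] holding=D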